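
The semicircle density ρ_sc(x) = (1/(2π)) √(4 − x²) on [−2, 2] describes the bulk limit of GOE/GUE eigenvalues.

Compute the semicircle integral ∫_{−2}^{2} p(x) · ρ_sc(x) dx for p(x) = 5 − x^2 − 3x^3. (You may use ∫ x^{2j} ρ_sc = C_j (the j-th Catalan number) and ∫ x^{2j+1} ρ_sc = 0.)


Write p(x) = Σ a_i x^i, split into monomials and integrate each against ρ_sc separately.
Using ∫ x^{2j} ρ_sc = C_j = (1/(j+1)) C(2j, j) (Catalan numbers) and ∫ x^{2j+1} ρ_sc = 0 (odd monomials vanish by symmetry):
  i = 0 (even): a_0 · C_{0} = 5 · 1 = 5
  i = 2 (even): a_2 · C_{1} = -1 · 1 = -1
  i = 3 (odd): ∫ x^3 ρ_sc = 0 (vanishes)

Summing the contributions: ∫_{−2}^{2} p(x) ρ_sc(x) dx = 5 + (-1) = 4.


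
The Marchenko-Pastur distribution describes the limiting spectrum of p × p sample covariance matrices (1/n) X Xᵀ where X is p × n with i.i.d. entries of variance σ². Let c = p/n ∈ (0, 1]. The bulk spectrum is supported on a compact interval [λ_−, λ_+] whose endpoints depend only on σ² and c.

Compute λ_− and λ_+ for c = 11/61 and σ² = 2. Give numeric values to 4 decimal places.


c = 11/61 = 0.180328; √c = 0.424650.
λ_− = σ² (1 − √c)² = 2 · (1 − 0.424650)² = 2 · (0.575350)² = 0.662055.
λ_+ = σ² (1 + √c)² = 2 · (1 + 0.424650)² = 2 · (1.424650)² = 4.059257.

Rounded to 4 decimal places: λ_− ≈ 0.6621, λ_+ ≈ 4.0593.


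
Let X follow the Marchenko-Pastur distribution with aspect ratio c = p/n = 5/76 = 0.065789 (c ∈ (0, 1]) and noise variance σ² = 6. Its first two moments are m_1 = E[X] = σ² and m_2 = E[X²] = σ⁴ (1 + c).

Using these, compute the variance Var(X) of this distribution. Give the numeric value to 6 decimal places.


m_1 = E[X] = σ² = 6, so m_1² = 36.
m_2 = E[X²] = σ⁴ (1 + c) = 36 · (1 + 0.065789) = 36 · 1.065789 = 38.368421.
(Note m_2 − m_1² simplifies to c · σ⁴ = 0.065789 · 36.)

Var(X) = m_2 − m_1² = 38.368421 − 36 = 2.368421.


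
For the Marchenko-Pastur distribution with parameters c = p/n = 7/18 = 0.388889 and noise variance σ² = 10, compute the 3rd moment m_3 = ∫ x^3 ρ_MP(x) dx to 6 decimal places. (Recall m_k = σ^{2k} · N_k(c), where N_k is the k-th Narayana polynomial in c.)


E[X³] = σ⁶ (1 + 3c + c²) (third MP moment). With σ² = 10 (so σ⁶ = 1000) and c = 7/18 = 0.388889: E[X³] = 1000 · (1 + 3·0.388889 + (0.388889)²) = 1000 · 2.317901.

So E[X^3] = 2317.901235.


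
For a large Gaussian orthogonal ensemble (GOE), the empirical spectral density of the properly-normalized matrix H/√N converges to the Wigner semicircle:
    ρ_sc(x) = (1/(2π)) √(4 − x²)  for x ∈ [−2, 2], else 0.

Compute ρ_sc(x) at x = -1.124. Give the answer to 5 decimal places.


ρ_sc(x) = (1/(2π)) √(4 − x²). With x = -1.124:
  4 − x² = 4 − (-1.124)² = 4 − 1.263376 = 2.736624.
  √(4 − x²) = 1.654274.
  1/(2π) = 0.159155.
  ρ_sc(-1.124) = 0.159155 · 1.654274 = 0.263286.

Rounded to 5 decimal places: ρ_sc(-1.124) ≈ 0.26329.


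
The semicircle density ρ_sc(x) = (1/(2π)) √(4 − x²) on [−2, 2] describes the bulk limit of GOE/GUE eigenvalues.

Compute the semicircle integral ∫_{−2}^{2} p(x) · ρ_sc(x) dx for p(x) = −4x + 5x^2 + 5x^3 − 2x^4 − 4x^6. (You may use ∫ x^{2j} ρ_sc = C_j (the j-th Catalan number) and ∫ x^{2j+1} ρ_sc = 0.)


Write p(x) = Σ a_i x^i, split into monomials and integrate each against ρ_sc separately.
Using ∫ x^{2j} ρ_sc = C_j = (1/(j+1)) C(2j, j) (Catalan numbers) and ∫ x^{2j+1} ρ_sc = 0 (odd monomials vanish by symmetry):
  i = 1 (odd): ∫ x^1 ρ_sc = 0 (vanishes)
  i = 2 (even): a_2 · C_{1} = 5 · 1 = 5
  i = 3 (odd): ∫ x^3 ρ_sc = 0 (vanishes)
  i = 4 (even): a_4 · C_{2} = -2 · 2 = -4
  i = 6 (even): a_6 · C_{3} = -4 · 5 = -20

Summing the contributions: ∫_{−2}^{2} p(x) ρ_sc(x) dx = 5 + (-4) + (-20) = -19.


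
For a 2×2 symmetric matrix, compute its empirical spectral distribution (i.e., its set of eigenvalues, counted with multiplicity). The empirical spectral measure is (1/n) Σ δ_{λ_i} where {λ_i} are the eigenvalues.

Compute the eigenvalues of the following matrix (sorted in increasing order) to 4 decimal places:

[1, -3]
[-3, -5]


Since M is real symmetric, both eigenvalues are real; they are the roots of det(λI − M) = λ² − (tr M) λ + det M.
tr M = 1 + (-5) = -4.
det M = 1·(-5) − (-3)² = -5 − 9 = -14.
Characteristic polynomial: λ² + 4λ − 14 = 0.
Discriminant Δ = (tr M)² − 4·det M = 16 − (-56) = 72; √Δ = 8.485281.
λ = (tr M ± √Δ)/2 = (-4 ± 8.485281)/2, giving (tr M − √Δ)/2 = -6.2426 and (tr M + √Δ)/2 = 2.2426.

Eigenvalues sorted in increasing order: [-6.2426, 2.2426].


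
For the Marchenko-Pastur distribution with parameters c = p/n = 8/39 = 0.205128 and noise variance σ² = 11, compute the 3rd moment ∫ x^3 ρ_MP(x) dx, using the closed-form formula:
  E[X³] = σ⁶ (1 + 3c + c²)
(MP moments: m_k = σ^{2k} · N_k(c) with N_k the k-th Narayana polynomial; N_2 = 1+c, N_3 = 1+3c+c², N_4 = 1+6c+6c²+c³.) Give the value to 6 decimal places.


E[X³] = σ⁶ (1 + 3c + c²) (third MP moment). With σ² = 11 (so σ⁶ = 1331) and c = 8/39 = 0.205128: E[X³] = 1331 · (1 + 3·0.205128 + (0.205128)²) = 1331 · 1.657462.

So E[X^3] = 2206.082183.


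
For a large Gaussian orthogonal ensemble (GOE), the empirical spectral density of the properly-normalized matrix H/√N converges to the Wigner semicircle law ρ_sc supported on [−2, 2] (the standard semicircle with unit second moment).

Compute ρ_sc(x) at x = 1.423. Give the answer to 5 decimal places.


ρ_sc(x) = (1/(2π)) √(4 − x²). With x = 1.423:
  4 − x² = 4 − (1.423)² = 4 − 2.024929 = 1.975071.
  √(4 − x²) = 1.405372.
  1/(2π) = 0.159155.
  ρ_sc(1.423) = 0.159155 · 1.405372 = 0.223672.

Rounded to 5 decimal places: ρ_sc(1.423) ≈ 0.22367.


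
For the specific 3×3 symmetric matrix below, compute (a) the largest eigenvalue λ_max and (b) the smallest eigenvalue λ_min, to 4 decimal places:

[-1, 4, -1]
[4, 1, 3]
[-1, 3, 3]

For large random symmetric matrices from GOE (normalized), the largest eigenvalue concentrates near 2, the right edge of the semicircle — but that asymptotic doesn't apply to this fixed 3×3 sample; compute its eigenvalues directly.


Since M is real symmetric, all three eigenvalues are real; they are the roots of det(λI − M) = λ³ − (tr M) λ² + s λ − det M, where s is the sum of the principal 2×2 minors.
tr M = -1 + 1 + 3 = 3.
s = ((-1)·1 − 4²) + ((-1)·3 − (-1)²) + (1·3 − 3²) = -17 + (-4) + (-6) = -27.
det M (expand along row 1) = (-1)·(-6) − 4·15 + (-1)·13 = -67.
Characteristic polynomial: λ³ − 3λ² − 27λ + 67 = 0.
Substitute λ = y + (tr M)/3 = y + 1.000000 to remove the quadratic term: y³ + p·y + q = 0 with p = s − (tr M)²/3 = -30.000000 and q = −2(tr M)³/27 + (tr M)·s/3 − det M = 38.000000.
Three real roots ⇒ use the trigonometric (Viète) form: r = 2√(−p/3) = 6.324555, φ = arccos(3q/(p·r)) = arccos(-0.600833) = 2.215339 rad.
y_k = r·cos(φ/3 − 2πk/3) for k = 0, 1, 2 gives y = 4.677106, 1.348385, -6.025491.
λ_k = y_k + 1.000000 gives λ = 5.6771, 2.3484, -5.0255 (check: the sum is 3.0000 = tr M).

Hence λ_max = 5.6771 and λ_min = -5.0255.


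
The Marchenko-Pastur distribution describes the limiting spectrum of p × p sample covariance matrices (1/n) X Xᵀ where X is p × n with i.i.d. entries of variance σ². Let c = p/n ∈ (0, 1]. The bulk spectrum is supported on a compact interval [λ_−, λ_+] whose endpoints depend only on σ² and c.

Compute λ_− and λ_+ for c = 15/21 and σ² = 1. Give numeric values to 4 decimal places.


c = 15/21 = 0.714286; √c = 0.845154.
λ_− = σ² (1 − √c)² = 1 · (1 − 0.845154)² = 1 · (0.154846)² = 0.023977.
λ_+ = σ² (1 + √c)² = 1 · (1 + 0.845154)² = 1 · (1.845154)² = 3.404594.

Rounded to 4 decimal places: λ_− ≈ 0.0240, λ_+ ≈ 3.4046.


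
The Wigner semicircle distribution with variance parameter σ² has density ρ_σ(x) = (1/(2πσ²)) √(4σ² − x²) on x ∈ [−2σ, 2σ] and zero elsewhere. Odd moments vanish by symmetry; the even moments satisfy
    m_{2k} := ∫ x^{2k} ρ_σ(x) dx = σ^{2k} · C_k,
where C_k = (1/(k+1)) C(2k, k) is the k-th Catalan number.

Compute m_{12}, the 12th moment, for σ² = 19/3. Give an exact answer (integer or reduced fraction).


By the scaled semicircle moment identity, m_{2k} = σ^{2k} · C_k with k = 6.
C_6 = (1/(k+1)) · C(2k, k) = (1/7) · C(12, 6) = (1/7) · 924 = 132.
σ^{2k} = (σ²)^k = (19/3)^6 = 47045881/729.

Therefore m_{12} = σ^{12} · C_6 = (47045881/729) · 132 = 2070018764/243.


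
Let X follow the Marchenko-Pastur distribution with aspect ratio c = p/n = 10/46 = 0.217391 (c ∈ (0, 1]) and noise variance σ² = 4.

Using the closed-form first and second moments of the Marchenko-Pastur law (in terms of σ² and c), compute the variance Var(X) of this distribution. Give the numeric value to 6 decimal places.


Recall the MP moments m_1 = E[X] = σ² and m_2 = E[X²] = σ⁴ (1 + c).
m_1 = E[X] = σ² = 4, so m_1² = 16.
m_2 = E[X²] = σ⁴ (1 + c) = 16 · (1 + 0.217391) = 16 · 1.217391 = 19.478261.
(Note m_2 − m_1² simplifies to c · σ⁴ = 0.217391 · 16.)

Var(X) = m_2 − m_1² = 19.478261 − 16 = 3.478261.


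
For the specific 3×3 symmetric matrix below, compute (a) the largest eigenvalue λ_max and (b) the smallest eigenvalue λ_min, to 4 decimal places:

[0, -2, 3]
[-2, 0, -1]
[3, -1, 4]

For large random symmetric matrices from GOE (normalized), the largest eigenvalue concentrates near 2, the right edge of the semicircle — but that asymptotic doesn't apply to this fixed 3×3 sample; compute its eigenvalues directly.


Since M is real symmetric, all three eigenvalues are real; they are the roots of det(λI − M) = λ³ − (tr M) λ² + s λ − det M, where s is the sum of the principal 2×2 minors.
tr M = 0 + 0 + 4 = 4.
s = (0·0 − (-2)²) + (0·4 − 3²) + (0·4 − (-1)²) = -4 + (-9) + (-1) = -14.
det M (expand along row 1) = 0·(-1) − (-2)·(-5) + 3·2 = -4.
Characteristic polynomial: λ³ − 4λ² − 14λ + 4 = 0.
Substitute λ = y + (tr M)/3 = y + 1.333333 to remove the quadratic term: y³ + p·y + q = 0 with p = s − (tr M)²/3 = -19.333333 and q = −2(tr M)³/27 + (tr M)·s/3 − det M = -19.407407.
Three real roots ⇒ use the trigonometric (Viète) form: r = 2√(−p/3) = 5.077182, φ = arccos(3q/(p·r)) = arccos(0.593143) = 0.935839 rad.
y_k = r·cos(φ/3 − 2πk/3) for k = 0, 1, 2 gives y = 4.832147, -1.066592, -3.765555.
λ_k = y_k + 1.333333 gives λ = 6.1655, 0.2667, -2.4322 (check: the sum is 4.0000 = tr M).

Hence λ_max = 6.1655 and λ_min = -2.4322.


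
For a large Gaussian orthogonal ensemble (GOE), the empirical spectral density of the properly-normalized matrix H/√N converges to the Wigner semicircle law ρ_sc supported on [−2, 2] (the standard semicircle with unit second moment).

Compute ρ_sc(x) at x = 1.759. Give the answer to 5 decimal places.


ρ_sc(x) = (1/(2π)) √(4 − x²). With x = 1.759:
  4 − x² = 4 − (1.759)² = 4 − 3.094081 = 0.905919.
  √(4 − x²) = 0.951798.
  1/(2π) = 0.159155.
  ρ_sc(1.759) = 0.159155 · 0.951798 = 0.151483.

Rounded to 5 decimal places: ρ_sc(1.759) ≈ 0.15148.


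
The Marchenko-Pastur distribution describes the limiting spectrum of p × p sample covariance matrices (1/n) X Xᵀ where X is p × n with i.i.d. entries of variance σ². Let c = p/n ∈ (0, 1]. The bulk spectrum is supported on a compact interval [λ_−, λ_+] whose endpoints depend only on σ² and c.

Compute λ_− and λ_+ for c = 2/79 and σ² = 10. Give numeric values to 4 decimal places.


c = 2/79 = 0.025316; √c = 0.159111.
λ_− = σ² (1 − √c)² = 10 · (1 − 0.159111)² = 10 · (0.840889)² = 7.070935.
λ_+ = σ² (1 + √c)² = 10 · (1 + 0.159111)² = 10 · (1.159111)² = 13.435394.

Rounded to 4 decimal places: λ_− ≈ 7.0709, λ_+ ≈ 13.4354.


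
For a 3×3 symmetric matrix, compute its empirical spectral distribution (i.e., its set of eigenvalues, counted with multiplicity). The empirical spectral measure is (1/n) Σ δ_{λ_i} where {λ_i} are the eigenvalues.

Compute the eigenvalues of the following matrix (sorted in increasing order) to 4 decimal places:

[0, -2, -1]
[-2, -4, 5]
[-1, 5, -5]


Since M is real symmetric, all three eigenvalues are real; they are the roots of det(λI − M) = λ³ − (tr M) λ² + s λ − det M, where s is the sum of the principal 2×2 minors.
tr M = 0 + (-4) + (-5) = -9.
s = (0·(-4) − (-2)²) + (0·(-5) − (-1)²) + ((-4)·(-5) − 5²) = -4 + (-1) + (-5) = -10.
det M (expand along row 1) = 0·(-5) − (-2)·15 + (-1)·(-14) = 44.
Characteristic polynomial: λ³ + 9λ² − 10λ − 44 = 0.
Substitute λ = y + (tr M)/3 = y − 3.000000 to remove the quadratic term: y³ + p·y + q = 0 with p = s − (tr M)²/3 = -37.000000 and q = −2(tr M)³/27 + (tr M)·s/3 − det M = 40.000000.
Three real roots ⇒ use the trigonometric (Viète) form: r = 2√(−p/3) = 7.023769, φ = arccos(3q/(p·r)) = arccos(-0.461753) = 2.050766 rad.
y_k = r·cos(φ/3 − 2πk/3) for k = 0, 1, 2 gives y = 5.445606, 1.118945, -6.564551.
λ_k = y_k − 3.000000 gives λ = 2.4456, -1.8811, -9.5646 (check: the sum is -9.0000 = tr M).

Eigenvalues sorted in increasing order: [-9.5646, -1.8811, 2.4456].


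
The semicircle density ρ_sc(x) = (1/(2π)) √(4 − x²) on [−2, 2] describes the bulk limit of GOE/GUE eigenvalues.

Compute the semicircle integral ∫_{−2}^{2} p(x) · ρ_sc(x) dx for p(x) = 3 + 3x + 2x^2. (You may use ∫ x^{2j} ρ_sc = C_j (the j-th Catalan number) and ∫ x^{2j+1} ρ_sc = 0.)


Write p(x) = Σ a_i x^i, split into monomials and integrate each against ρ_sc separately.
Using ∫ x^{2j} ρ_sc = C_j = (1/(j+1)) C(2j, j) (Catalan numbers) and ∫ x^{2j+1} ρ_sc = 0 (odd monomials vanish by symmetry):
  i = 0 (even): a_0 · C_{0} = 3 · 1 = 3
  i = 1 (odd): ∫ x^1 ρ_sc = 0 (vanishes)
  i = 2 (even): a_2 · C_{1} = 2 · 1 = 2

Summing the contributions: ∫_{−2}^{2} p(x) ρ_sc(x) dx = 3 + 2 = 5.


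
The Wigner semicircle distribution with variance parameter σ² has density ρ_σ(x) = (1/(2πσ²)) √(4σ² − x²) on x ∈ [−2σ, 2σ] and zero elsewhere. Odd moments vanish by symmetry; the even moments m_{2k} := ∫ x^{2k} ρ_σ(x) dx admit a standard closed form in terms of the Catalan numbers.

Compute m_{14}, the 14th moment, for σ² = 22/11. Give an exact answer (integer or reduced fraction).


By the scaled semicircle moment identity, m_{2k} = σ^{2k} · C_k with k = 7.
C_7 = (1/(k+1)) · C(2k, k) = (1/8) · C(14, 7) = (1/8) · 3432 = 429.
σ^{2k} = (σ²)^k = (22/11)^7 = 128.

Therefore m_{14} = σ^{14} · C_7 = 128 · 429 = 54912.


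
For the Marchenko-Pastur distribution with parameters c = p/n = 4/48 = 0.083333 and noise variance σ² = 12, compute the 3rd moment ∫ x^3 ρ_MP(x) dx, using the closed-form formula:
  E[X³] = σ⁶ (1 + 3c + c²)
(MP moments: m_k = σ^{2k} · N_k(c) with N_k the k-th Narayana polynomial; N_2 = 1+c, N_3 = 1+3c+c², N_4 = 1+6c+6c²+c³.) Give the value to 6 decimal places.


E[X³] = σ⁶ (1 + 3c + c²) (third MP moment). With σ² = 12 (so σ⁶ = 1728) and c = 4/48 = 0.083333: E[X³] = 1728 · (1 + 3·0.083333 + (0.083333)²) = 1728 · 1.256944.

So E[X^3] = 2172.000000.


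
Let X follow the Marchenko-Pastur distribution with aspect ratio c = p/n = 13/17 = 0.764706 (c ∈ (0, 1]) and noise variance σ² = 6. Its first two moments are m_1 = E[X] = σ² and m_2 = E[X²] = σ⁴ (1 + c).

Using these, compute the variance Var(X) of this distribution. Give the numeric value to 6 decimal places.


m_1 = E[X] = σ² = 6, so m_1² = 36.
m_2 = E[X²] = σ⁴ (1 + c) = 36 · (1 + 0.764706) = 36 · 1.764706 = 63.529412.
(Note m_2 − m_1² simplifies to c · σ⁴ = 0.764706 · 36.)

Var(X) = m_2 − m_1² = 63.529412 − 36 = 27.529412.


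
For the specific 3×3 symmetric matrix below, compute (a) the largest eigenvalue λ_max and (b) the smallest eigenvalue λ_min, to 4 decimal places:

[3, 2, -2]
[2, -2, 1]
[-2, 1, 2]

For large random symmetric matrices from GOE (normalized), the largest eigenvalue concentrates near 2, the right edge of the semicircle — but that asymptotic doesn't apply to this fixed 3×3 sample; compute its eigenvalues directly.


Since M is real symmetric, all three eigenvalues are real; they are the roots of det(λI − M) = λ³ − (tr M) λ² + s λ − det M, where s is the sum of the principal 2×2 minors.
tr M = 3 + (-2) + 2 = 3.
s = (3·(-2) − 2²) + (3·2 − (-2)²) + ((-2)·2 − 1²) = -10 + 2 + (-5) = -13.
det M (expand along row 1) = 3·(-5) − 2·6 + (-2)·(-2) = -23.
Characteristic polynomial: λ³ − 3λ² − 13λ + 23 = 0.
Substitute λ = y + (tr M)/3 = y + 1.000000 to remove the quadratic term: y³ + p·y + q = 0 with p = s − (tr M)²/3 = -16.000000 and q = −2(tr M)³/27 + (tr M)·s/3 − det M = 8.000000.
Three real roots ⇒ use the trigonometric (Viète) form: r = 2√(−p/3) = 4.618802, φ = arccos(3q/(p·r)) = arccos(-0.324760) = 1.901554 rad.
y_k = r·cos(φ/3 − 2πk/3) for k = 0, 1, 2 gives y = 3.721612, 0.508203, -4.229815.
λ_k = y_k + 1.000000 gives λ = 4.7216, 1.5082, -3.2298 (check: the sum is 3.0000 = tr M).

Hence λ_max = 4.7216 and λ_min = -3.2298.


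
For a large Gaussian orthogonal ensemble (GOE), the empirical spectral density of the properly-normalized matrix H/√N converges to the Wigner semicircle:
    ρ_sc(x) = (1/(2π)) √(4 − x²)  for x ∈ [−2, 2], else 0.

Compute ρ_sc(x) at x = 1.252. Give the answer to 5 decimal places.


ρ_sc(x) = (1/(2π)) √(4 − x²). With x = 1.252:
  4 − x² = 4 − (1.252)² = 4 − 1.567504 = 2.432496.
  √(4 − x²) = 1.559646.
  1/(2π) = 0.159155.
  ρ_sc(1.252) = 0.159155 · 1.559646 = 0.248225.

Rounded to 5 decimal places: ρ_sc(1.252) ≈ 0.24823.


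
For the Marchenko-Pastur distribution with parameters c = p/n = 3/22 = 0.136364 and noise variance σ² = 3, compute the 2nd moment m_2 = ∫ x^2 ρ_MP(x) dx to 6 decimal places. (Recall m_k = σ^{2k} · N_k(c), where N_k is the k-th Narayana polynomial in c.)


E[X²] = σ⁴ (1 + c) (second MP moment). With σ² = 3 (so σ⁴ = 9) and c = 3/22 = 0.136364: E[X²] = 9 · (1 + 0.136364) = 9 · 1.136364.

So E[X^2] = 10.227273.


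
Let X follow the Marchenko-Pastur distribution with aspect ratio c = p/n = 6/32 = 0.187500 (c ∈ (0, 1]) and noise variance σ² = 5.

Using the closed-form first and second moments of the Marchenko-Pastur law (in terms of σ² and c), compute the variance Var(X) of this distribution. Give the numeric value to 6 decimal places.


Recall the MP moments m_1 = E[X] = σ² and m_2 = E[X²] = σ⁴ (1 + c).
m_1 = E[X] = σ² = 5, so m_1² = 25.
m_2 = E[X²] = σ⁴ (1 + c) = 25 · (1 + 0.187500) = 25 · 1.187500 = 29.687500.
(Note m_2 − m_1² simplifies to c · σ⁴ = 0.187500 · 25.)

Var(X) = m_2 − m_1² = 29.687500 − 25 = 4.687500.


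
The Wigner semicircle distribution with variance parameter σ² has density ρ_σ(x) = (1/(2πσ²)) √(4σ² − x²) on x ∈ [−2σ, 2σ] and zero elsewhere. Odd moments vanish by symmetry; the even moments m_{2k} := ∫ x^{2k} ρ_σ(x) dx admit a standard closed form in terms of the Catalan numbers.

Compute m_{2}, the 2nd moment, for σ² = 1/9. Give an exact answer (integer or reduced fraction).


By the scaled semicircle moment identity, m_{2k} = σ^{2k} · C_k with k = 1.
C_1 = (1/(k+1)) · C(2k, k) = (1/2) · C(2, 1) = (1/2) · 2 = 1.
σ^{2k} = (σ²)^k = (1/9)^1 = 1/9.

Therefore m_{2} = σ^{2} · C_1 = (1/9) · 1 = 1/9.


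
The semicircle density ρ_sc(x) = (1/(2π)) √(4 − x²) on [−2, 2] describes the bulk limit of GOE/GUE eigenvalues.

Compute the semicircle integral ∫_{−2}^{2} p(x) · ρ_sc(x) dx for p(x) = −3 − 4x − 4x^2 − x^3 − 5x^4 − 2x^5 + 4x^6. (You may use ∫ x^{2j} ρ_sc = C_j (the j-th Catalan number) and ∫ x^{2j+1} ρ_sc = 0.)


Write p(x) = Σ a_i x^i, split into monomials and integrate each against ρ_sc separately.
Using ∫ x^{2j} ρ_sc = C_j = (1/(j+1)) C(2j, j) (Catalan numbers) and ∫ x^{2j+1} ρ_sc = 0 (odd monomials vanish by symmetry):
  i = 0 (even): a_0 · C_{0} = -3 · 1 = -3
  i = 1 (odd): ∫ x^1 ρ_sc = 0 (vanishes)
  i = 2 (even): a_2 · C_{1} = -4 · 1 = -4
  i = 3 (odd): ∫ x^3 ρ_sc = 0 (vanishes)
  i = 4 (even): a_4 · C_{2} = -5 · 2 = -10
  i = 5 (odd): ∫ x^5 ρ_sc = 0 (vanishes)
  i = 6 (even): a_6 · C_{3} = 4 · 5 = 20

Summing the contributions: ∫_{−2}^{2} p(x) ρ_sc(x) dx = (-3) + (-4) + (-10) + 20 = 3.


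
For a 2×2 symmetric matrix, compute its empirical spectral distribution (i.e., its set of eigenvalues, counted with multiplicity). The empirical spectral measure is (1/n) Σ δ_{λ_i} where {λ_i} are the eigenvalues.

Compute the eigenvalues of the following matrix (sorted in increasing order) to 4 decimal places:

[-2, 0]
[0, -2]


Since M is real symmetric, both eigenvalues are real; they are the roots of det(λI − M) = λ² − (tr M) λ + det M.
tr M = -2 + (-2) = -4.
det M = (-2)·(-2) − 0² = 4 − 0 = 4.
Characteristic polynomial: λ² + 4λ + 4 = 0.
Discriminant Δ = (tr M)² − 4·det M = 16 − 16 = 0; √Δ = 0.000000.
λ = (tr M ± √Δ)/2 = (-4 ± 0.000000)/2, giving (tr M − √Δ)/2 = -2.0000 and (tr M + √Δ)/2 = -2.0000.

Eigenvalues sorted in increasing order: [-2.0000, -2.0000].


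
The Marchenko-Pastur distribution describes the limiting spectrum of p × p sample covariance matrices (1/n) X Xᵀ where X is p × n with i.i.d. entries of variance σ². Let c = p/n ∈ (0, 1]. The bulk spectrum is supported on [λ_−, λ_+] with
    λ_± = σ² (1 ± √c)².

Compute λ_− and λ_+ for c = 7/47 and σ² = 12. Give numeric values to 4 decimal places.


c = 7/47 = 0.148936; √c = 0.385922.
λ_− = σ² (1 − √c)² = 12 · (1 − 0.385922)² = 12 · (0.614078)² = 4.525094.
λ_+ = σ² (1 + √c)² = 12 · (1 + 0.385922)² = 12 · (1.385922)² = 23.049374.

Rounded to 4 decimal places: λ_− ≈ 4.5251, λ_+ ≈ 23.0494.


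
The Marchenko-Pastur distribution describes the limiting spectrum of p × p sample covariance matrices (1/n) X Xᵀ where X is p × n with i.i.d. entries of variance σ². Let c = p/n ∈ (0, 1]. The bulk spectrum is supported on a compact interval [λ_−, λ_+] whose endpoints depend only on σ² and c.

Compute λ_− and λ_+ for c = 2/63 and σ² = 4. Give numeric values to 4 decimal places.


c = 2/63 = 0.031746; √c = 0.178174.
λ_− = σ² (1 − √c)² = 4 · (1 − 0.178174)² = 4 · (0.821826)² = 2.701591.
λ_+ = σ² (1 + √c)² = 4 · (1 + 0.178174)² = 4 · (1.178174)² = 5.552377.

Rounded to 4 decimal places: λ_− ≈ 2.7016, λ_+ ≈ 5.5524.


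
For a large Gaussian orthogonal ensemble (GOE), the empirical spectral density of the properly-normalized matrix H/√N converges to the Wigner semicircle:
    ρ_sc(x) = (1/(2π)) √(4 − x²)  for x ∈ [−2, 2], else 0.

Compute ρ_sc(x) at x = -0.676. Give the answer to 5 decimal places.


ρ_sc(x) = (1/(2π)) √(4 − x²). With x = -0.676:
  4 − x² = 4 − (-0.676)² = 4 − 0.456976 = 3.543024.
  √(4 − x²) = 1.882292.
  1/(2π) = 0.159155.
  ρ_sc(-0.676) = 0.159155 · 1.882292 = 0.299576.

Rounded to 5 decimal places: ρ_sc(-0.676) ≈ 0.29958.


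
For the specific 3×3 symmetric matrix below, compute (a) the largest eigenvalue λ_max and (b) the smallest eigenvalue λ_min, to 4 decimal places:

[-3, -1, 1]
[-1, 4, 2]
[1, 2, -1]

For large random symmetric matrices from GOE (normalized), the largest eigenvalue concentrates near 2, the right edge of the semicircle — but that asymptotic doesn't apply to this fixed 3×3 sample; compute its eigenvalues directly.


Since M is real symmetric, all three eigenvalues are real; they are the roots of det(λI − M) = λ³ − (tr M) λ² + s λ − det M, where s is the sum of the principal 2×2 minors.
tr M = -3 + 4 + (-1) = 0.
s = ((-3)·4 − (-1)²) + ((-3)·(-1) − 1²) + (4·(-1) − 2²) = -13 + 2 + (-8) = -19.
det M (expand along row 1) = (-3)·(-8) − (-1)·(-1) + 1·(-6) = 17.
Characteristic polynomial: λ³ − 19λ − 17 = 0.
Substitute λ = y + (tr M)/3 = y + 0.000000 to remove the quadratic term: y³ + p·y + q = 0 with p = s − (tr M)²/3 = -19.000000 and q = −2(tr M)³/27 + (tr M)·s/3 − det M = -17.000000.
Three real roots ⇒ use the trigonometric (Viète) form: r = 2√(−p/3) = 5.033223, φ = arccos(3q/(p·r)) = arccos(0.533299) = 1.008301 rad.
y_k = r·cos(φ/3 − 2πk/3) for k = 0, 1, 2 gives y = 4.751604, -0.938201, -3.813403.
λ_k = y_k + 0.000000 gives λ = 4.7516, -0.9382, -3.8134 (check: the sum is 0.0000 = tr M).

Hence λ_max = 4.7516 and λ_min = -3.8134.


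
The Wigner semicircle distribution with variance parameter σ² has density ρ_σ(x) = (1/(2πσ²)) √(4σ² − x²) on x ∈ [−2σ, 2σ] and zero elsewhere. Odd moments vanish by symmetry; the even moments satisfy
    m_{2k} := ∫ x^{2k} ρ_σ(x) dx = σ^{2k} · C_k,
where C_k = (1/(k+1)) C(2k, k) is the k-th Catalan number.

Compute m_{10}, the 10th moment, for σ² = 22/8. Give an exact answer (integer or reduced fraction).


By the scaled semicircle moment identity, m_{2k} = σ^{2k} · C_k with k = 5.
C_5 = (1/(k+1)) · C(2k, k) = (1/6) · C(10, 5) = (1/6) · 252 = 42.
σ^{2k} = (σ²)^k = (22/8)^5 = 161051/1024.

Therefore m_{10} = σ^{10} · C_5 = (161051/1024) · 42 = 3382071/512.


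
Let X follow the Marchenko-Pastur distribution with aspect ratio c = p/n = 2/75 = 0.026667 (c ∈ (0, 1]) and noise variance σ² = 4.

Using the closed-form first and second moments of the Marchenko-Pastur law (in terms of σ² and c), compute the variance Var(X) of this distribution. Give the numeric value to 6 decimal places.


Recall the MP moments m_1 = E[X] = σ² and m_2 = E[X²] = σ⁴ (1 + c).
m_1 = E[X] = σ² = 4, so m_1² = 16.
m_2 = E[X²] = σ⁴ (1 + c) = 16 · (1 + 0.026667) = 16 · 1.026667 = 16.426667.
(Note m_2 − m_1² simplifies to c · σ⁴ = 0.026667 · 16.)

Var(X) = m_2 − m_1² = 16.426667 − 16 = 0.426667.


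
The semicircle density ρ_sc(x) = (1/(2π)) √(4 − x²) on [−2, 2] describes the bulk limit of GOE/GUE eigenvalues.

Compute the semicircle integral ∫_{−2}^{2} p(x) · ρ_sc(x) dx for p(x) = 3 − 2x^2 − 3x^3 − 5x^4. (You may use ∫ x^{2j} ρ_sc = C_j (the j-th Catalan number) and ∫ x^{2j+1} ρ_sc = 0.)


Write p(x) = Σ a_i x^i, split into monomials and integrate each against ρ_sc separately.
Using ∫ x^{2j} ρ_sc = C_j = (1/(j+1)) C(2j, j) (Catalan numbers) and ∫ x^{2j+1} ρ_sc = 0 (odd monomials vanish by symmetry):
  i = 0 (even): a_0 · C_{0} = 3 · 1 = 3
  i = 2 (even): a_2 · C_{1} = -2 · 1 = -2
  i = 3 (odd): ∫ x^3 ρ_sc = 0 (vanishes)
  i = 4 (even): a_4 · C_{2} = -5 · 2 = -10

Summing the contributions: ∫_{−2}^{2} p(x) ρ_sc(x) dx = 3 + (-2) + (-10) = -9.


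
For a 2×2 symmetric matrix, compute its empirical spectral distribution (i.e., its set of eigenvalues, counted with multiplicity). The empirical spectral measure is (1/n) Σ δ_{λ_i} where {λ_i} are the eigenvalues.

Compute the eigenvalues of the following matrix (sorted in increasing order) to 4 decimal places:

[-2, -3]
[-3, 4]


Since M is real symmetric, both eigenvalues are real; they are the roots of det(λI − M) = λ² − (tr M) λ + det M.
tr M = -2 + 4 = 2.
det M = (-2)·4 − (-3)² = -8 − 9 = -17.
Characteristic polynomial: λ² − 2λ − 17 = 0.
Discriminant Δ = (tr M)² − 4·det M = 4 − (-68) = 72; √Δ = 8.485281.
λ = (tr M ± √Δ)/2 = (2 ± 8.485281)/2, giving (tr M − √Δ)/2 = -3.2426 and (tr M + √Δ)/2 = 5.2426.

Eigenvalues sorted in increasing order: [-3.2426, 5.2426].


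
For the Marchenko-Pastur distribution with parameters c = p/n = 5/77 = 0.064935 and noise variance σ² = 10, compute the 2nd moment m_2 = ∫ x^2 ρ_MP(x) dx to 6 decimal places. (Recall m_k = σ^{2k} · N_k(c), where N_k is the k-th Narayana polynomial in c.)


E[X²] = σ⁴ (1 + c) (second MP moment). With σ² = 10 (so σ⁴ = 100) and c = 5/77 = 0.064935: E[X²] = 100 · (1 + 0.064935) = 100 · 1.064935.

So E[X^2] = 106.493506.


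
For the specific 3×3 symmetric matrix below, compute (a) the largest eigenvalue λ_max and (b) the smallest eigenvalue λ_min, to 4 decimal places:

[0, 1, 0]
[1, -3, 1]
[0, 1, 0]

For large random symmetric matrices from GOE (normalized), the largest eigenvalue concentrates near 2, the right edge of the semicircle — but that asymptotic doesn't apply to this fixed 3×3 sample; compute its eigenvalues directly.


Since M is real symmetric, all three eigenvalues are real; they are the roots of det(λI − M) = λ³ − (tr M) λ² + s λ − det M, where s is the sum of the principal 2×2 minors.
tr M = 0 + (-3) + 0 = -3.
s = (0·(-3) − 1²) + (0·0 − 0²) + ((-3)·0 − 1²) = -1 + 0 + (-1) = -2.
det M (expand along row 1) = 0·(-1) − 1·0 + 0·1 = 0.
Characteristic polynomial: λ³ + 3λ² − 2λ = 0.
Substitute λ = y + (tr M)/3 = y − 1.000000 to remove the quadratic term: y³ + p·y + q = 0 with p = s − (tr M)²/3 = -5.000000 and q = −2(tr M)³/27 + (tr M)·s/3 − det M = 4.000000.
Three real roots ⇒ use the trigonometric (Viète) form: r = 2√(−p/3) = 2.581989, φ = arccos(3q/(p·r)) = arccos(-0.929516) = 2.763895 rad.
y_k = r·cos(φ/3 − 2πk/3) for k = 0, 1, 2 gives y = 1.561553, 1.000000, -2.561553.
λ_k = y_k − 1.000000 gives λ = 0.5616, 0.0000, -3.5616 (check: the sum is -3.0000 = tr M).

Hence λ_max = 0.5616 and λ_min = -3.5616.


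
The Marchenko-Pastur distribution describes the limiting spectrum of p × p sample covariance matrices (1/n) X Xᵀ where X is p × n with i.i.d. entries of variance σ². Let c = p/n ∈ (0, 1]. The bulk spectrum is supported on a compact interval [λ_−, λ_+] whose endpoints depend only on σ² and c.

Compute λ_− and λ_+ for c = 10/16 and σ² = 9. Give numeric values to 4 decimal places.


c = 10/16 = 0.625000; √c = 0.790569.
λ_− = σ² (1 − √c)² = 9 · (1 − 0.790569)² = 9 · (0.209431)² = 0.394751.
λ_+ = σ² (1 + √c)² = 9 · (1 + 0.790569)² = 9 · (1.790569)² = 28.855249.

Rounded to 4 decimal places: λ_− ≈ 0.3948, λ_+ ≈ 28.8552.


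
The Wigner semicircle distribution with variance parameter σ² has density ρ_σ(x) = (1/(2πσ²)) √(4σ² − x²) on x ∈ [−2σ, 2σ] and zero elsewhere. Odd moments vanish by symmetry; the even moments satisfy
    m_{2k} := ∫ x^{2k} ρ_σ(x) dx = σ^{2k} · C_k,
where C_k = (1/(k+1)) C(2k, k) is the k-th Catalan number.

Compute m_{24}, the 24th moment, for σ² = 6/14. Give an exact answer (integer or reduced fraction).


By the scaled semicircle moment identity, m_{2k} = σ^{2k} · C_k with k = 12.
C_12 = (1/(k+1)) · C(2k, k) = (1/13) · C(24, 12) = (1/13) · 2704156 = 208012.
σ^{2k} = (σ²)^k = (6/14)^12 = 531441/13841287201.

Therefore m_{24} = σ^{24} · C_12 = (531441/13841287201) · 208012 = 15792300756/1977326743.


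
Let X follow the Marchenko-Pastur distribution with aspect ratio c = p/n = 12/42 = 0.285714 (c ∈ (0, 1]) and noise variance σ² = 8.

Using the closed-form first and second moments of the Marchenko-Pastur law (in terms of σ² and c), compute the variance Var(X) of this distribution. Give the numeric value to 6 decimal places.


Recall the MP moments m_1 = E[X] = σ² and m_2 = E[X²] = σ⁴ (1 + c).
m_1 = E[X] = σ² = 8, so m_1² = 64.
m_2 = E[X²] = σ⁴ (1 + c) = 64 · (1 + 0.285714) = 64 · 1.285714 = 82.285714.
(Note m_2 − m_1² simplifies to c · σ⁴ = 0.285714 · 64.)

Var(X) = m_2 − m_1² = 82.285714 − 64 = 18.285714.


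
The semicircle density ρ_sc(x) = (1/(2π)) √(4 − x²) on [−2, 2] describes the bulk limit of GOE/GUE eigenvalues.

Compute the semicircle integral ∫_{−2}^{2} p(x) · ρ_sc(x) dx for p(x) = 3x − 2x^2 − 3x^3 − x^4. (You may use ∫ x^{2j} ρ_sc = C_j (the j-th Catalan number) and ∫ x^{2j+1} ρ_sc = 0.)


Write p(x) = Σ a_i x^i, split into monomials and integrate each against ρ_sc separately.
Using ∫ x^{2j} ρ_sc = C_j = (1/(j+1)) C(2j, j) (Catalan numbers) and ∫ x^{2j+1} ρ_sc = 0 (odd monomials vanish by symmetry):
  i = 1 (odd): ∫ x^1 ρ_sc = 0 (vanishes)
  i = 2 (even): a_2 · C_{1} = -2 · 1 = -2
  i = 3 (odd): ∫ x^3 ρ_sc = 0 (vanishes)
  i = 4 (even): a_4 · C_{2} = -1 · 2 = -2

Summing the contributions: ∫_{−2}^{2} p(x) ρ_sc(x) dx = (-2) + (-2) = -4.


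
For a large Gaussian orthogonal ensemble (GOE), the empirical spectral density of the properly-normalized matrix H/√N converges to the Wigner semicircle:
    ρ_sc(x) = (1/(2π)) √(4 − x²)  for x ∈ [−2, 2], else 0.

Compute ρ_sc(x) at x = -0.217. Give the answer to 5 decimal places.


ρ_sc(x) = (1/(2π)) √(4 − x²). With x = -0.217:
  4 − x² = 4 − (-0.217)² = 4 − 0.047089 = 3.952911.
  √(4 − x²) = 1.988193.
  1/(2π) = 0.159155.
  ρ_sc(-0.217) = 0.159155 · 1.988193 = 0.316431.

Rounded to 5 decimal places: ρ_sc(-0.217) ≈ 0.31643.


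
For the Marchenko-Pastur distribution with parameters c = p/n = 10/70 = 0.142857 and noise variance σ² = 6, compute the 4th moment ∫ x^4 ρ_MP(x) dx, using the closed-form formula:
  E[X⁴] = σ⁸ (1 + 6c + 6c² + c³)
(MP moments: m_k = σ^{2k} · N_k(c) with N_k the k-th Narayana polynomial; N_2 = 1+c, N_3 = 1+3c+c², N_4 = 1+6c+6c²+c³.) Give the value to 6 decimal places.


E[X⁴] = σ⁸ (1 + 6c + 6c² + c³) (fourth MP moment). With σ² = 6 (so σ⁸ = 1296) and c = 10/70 = 0.142857: E[X⁴] = 1296 · (1 + 6·0.142857 + 6·(0.142857)² + (0.142857)³) = 1296 · 1.982507.

So E[X^4] = 2569.329446.


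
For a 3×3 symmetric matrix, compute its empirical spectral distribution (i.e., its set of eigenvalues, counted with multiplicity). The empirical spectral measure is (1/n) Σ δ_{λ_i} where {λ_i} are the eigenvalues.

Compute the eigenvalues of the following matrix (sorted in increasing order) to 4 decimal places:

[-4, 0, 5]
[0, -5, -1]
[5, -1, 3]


Since M is real symmetric, all three eigenvalues are real; they are the roots of det(λI − M) = λ³ − (tr M) λ² + s λ − det M, where s is the sum of the principal 2×2 minors.
tr M = -4 + (-5) + 3 = -6.
s = ((-4)·(-5) − 0²) + ((-4)·3 − 5²) + ((-5)·3 − (-1)²) = 20 + (-37) + (-16) = -33.
det M (expand along row 1) = (-4)·(-16) − 0·5 + 5·25 = 189.
Characteristic polynomial: λ³ + 6λ² − 33λ − 189 = 0.
Substitute λ = y + (tr M)/3 = y − 2.000000 to remove the quadratic term: y³ + p·y + q = 0 with p = s − (tr M)²/3 = -45.000000 and q = −2(tr M)³/27 + (tr M)·s/3 − det M = -107.000000.
Three real roots ⇒ use the trigonometric (Viète) form: r = 2√(−p/3) = 7.745967, φ = arccos(3q/(p·r)) = arccos(0.920909) = 0.400389 rad.
y_k = r·cos(φ/3 − 2πk/3) for k = 0, 1, 2 gives y = 7.677082, -2.945899, -4.731183.
λ_k = y_k − 2.000000 gives λ = 5.6771, -4.9459, -6.7312 (check: the sum is -6.0000 = tr M).

Eigenvalues sorted in increasing order: [-6.7312, -4.9459, 5.6771].


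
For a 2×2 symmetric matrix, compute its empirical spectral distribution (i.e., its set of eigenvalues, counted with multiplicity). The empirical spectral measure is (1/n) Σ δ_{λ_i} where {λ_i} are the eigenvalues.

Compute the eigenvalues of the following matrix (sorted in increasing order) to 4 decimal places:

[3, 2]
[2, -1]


Since M is real symmetric, both eigenvalues are real; they are the roots of det(λI − M) = λ² − (tr M) λ + det M.
tr M = 3 + (-1) = 2.
det M = 3·(-1) − 2² = -3 − 4 = -7.
Characteristic polynomial: λ² − 2λ − 7 = 0.
Discriminant Δ = (tr M)² − 4·det M = 4 − (-28) = 32; √Δ = 5.656854.
λ = (tr M ± √Δ)/2 = (2 ± 5.656854)/2, giving (tr M − √Δ)/2 = -1.8284 and (tr M + √Δ)/2 = 3.8284.

Eigenvalues sorted in increasing order: [-1.8284, 3.8284].


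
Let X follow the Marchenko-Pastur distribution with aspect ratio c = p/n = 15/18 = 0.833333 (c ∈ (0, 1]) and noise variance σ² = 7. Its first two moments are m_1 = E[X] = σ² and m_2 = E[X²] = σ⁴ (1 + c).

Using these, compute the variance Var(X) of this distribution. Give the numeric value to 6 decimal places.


m_1 = E[X] = σ² = 7, so m_1² = 49.
m_2 = E[X²] = σ⁴ (1 + c) = 49 · (1 + 0.833333) = 49 · 1.833333 = 89.833333.
(Note m_2 − m_1² simplifies to c · σ⁴ = 0.833333 · 49.)

Var(X) = m_2 − m_1² = 89.833333 − 49 = 40.833333.


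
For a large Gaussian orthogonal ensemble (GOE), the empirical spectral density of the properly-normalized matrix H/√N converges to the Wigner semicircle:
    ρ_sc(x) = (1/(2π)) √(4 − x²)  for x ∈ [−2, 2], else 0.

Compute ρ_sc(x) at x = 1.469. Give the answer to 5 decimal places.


ρ_sc(x) = (1/(2π)) √(4 − x²). With x = 1.469:
  4 − x² = 4 − (1.469)² = 4 − 2.157961 = 1.842039.
  √(4 − x²) = 1.357217.
  1/(2π) = 0.159155.
  ρ_sc(1.469) = 0.159155 · 1.357217 = 0.216008.

Rounded to 5 decimal places: ρ_sc(1.469) ≈ 0.21601.


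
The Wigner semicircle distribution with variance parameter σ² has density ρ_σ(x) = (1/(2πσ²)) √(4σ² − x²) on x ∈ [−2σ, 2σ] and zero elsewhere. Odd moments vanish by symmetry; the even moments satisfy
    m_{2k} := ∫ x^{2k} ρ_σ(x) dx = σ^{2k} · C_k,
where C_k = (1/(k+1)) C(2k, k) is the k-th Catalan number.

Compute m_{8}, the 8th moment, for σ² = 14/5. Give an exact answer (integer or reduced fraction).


By the scaled semicircle moment identity, m_{2k} = σ^{2k} · C_k with k = 4.
C_4 = (1/(k+1)) · C(2k, k) = (1/5) · C(8, 4) = (1/5) · 70 = 14.
σ^{2k} = (σ²)^k = (14/5)^4 = 38416/625.

Therefore m_{8} = σ^{8} · C_4 = (38416/625) · 14 = 537824/625.


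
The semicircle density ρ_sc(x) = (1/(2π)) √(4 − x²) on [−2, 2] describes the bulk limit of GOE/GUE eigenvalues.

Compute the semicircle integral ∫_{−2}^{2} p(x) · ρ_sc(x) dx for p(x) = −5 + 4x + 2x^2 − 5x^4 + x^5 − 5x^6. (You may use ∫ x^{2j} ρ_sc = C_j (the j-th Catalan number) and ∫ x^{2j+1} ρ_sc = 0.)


Write p(x) = Σ a_i x^i, split into monomials and integrate each against ρ_sc separately.
Using ∫ x^{2j} ρ_sc = C_j = (1/(j+1)) C(2j, j) (Catalan numbers) and ∫ x^{2j+1} ρ_sc = 0 (odd monomials vanish by symmetry):
  i = 0 (even): a_0 · C_{0} = -5 · 1 = -5
  i = 1 (odd): ∫ x^1 ρ_sc = 0 (vanishes)
  i = 2 (even): a_2 · C_{1} = 2 · 1 = 2
  i = 4 (even): a_4 · C_{2} = -5 · 2 = -10
  i = 5 (odd): ∫ x^5 ρ_sc = 0 (vanishes)
  i = 6 (even): a_6 · C_{3} = -5 · 5 = -25

Summing the contributions: ∫_{−2}^{2} p(x) ρ_sc(x) dx = (-5) + 2 + (-10) + (-25) = -38.


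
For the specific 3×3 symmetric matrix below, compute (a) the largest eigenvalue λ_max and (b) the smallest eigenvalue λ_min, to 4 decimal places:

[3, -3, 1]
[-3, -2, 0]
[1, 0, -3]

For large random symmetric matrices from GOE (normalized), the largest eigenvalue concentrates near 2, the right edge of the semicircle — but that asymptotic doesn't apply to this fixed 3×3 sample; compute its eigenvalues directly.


Since M is real symmetric, all three eigenvalues are real; they are the roots of det(λI − M) = λ³ − (tr M) λ² + s λ − det M, where s is the sum of the principal 2×2 minors.
tr M = 3 + (-2) + (-3) = -2.
s = (3·(-2) − (-3)²) + (3·(-3) − 1²) + ((-2)·(-3) − 0²) = -15 + (-10) + 6 = -19.
det M (expand along row 1) = 3·6 − (-3)·9 + 1·2 = 47.
Characteristic polynomial: λ³ + 2λ² − 19λ − 47 = 0.
Substitute λ = y + (tr M)/3 = y − 0.666667 to remove the quadratic term: y³ + p·y + q = 0 with p = s − (tr M)²/3 = -20.333333 and q = −2(tr M)³/27 + (tr M)·s/3 − det M = -33.740741.
Three real roots ⇒ use the trigonometric (Viète) form: r = 2√(−p/3) = 5.206833, φ = arccos(3q/(p·r)) = arccos(0.956079) = 0.297478 rad.
y_k = r·cos(φ/3 − 2πk/3) for k = 0, 1, 2 gives y = 5.181256, -2.144226, -3.037030.
λ_k = y_k − 0.666667 gives λ = 4.5146, -2.8109, -3.7037 (check: the sum is -2.0000 = tr M).

Hence λ_max = 4.5146 and λ_min = -3.7037.


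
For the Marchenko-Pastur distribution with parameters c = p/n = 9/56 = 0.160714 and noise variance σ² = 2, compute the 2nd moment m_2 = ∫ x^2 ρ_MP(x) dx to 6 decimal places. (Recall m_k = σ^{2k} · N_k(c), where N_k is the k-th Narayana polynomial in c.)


E[X²] = σ⁴ (1 + c) (second MP moment). With σ² = 2 (so σ⁴ = 4) and c = 9/56 = 0.160714: E[X²] = 4 · (1 + 0.160714) = 4 · 1.160714.

So E[X^2] = 4.642857.
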